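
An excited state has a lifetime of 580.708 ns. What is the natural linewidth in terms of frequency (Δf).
137.035 kHz

Using the energy-time uncertainty principle and E = hf:
ΔEΔt ≥ ℏ/2
hΔf·Δt ≥ ℏ/2

The minimum frequency uncertainty is:
Δf = ℏ/(2hτ) = 1/(4πτ)
Δf = 1/(4π × 5.807e-07 s)
Δf = 1.370e+05 Hz = 137.035 kHz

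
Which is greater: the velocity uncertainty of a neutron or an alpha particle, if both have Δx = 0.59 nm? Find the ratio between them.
The neutron has the larger minimum velocity uncertainty, by a ratio of 4.0.

For both particles, Δp_min = ℏ/(2Δx) = 8.937e-26 kg·m/s (same for both).

The velocity uncertainty is Δv = Δp/m:
- neutron: Δv = 8.937e-26 / 1.675e-27 = 5.336e+01 m/s = 53.358 m/s
- alpha particle: Δv = 8.937e-26 / 6.645e-27 = 1.345e+01 m/s = 13.450 m/s

Ratio: 5.336e+01 / 1.345e+01 = 4.0

The lighter particle has larger velocity uncertainty because Δv ∝ 1/m.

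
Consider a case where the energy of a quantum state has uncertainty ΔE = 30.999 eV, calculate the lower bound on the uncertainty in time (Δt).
10.617 as

Using the energy-time uncertainty principle:
ΔEΔt ≥ ℏ/2

The minimum uncertainty in time is:
Δt_min = ℏ/(2ΔE)
Δt_min = (1.055e-34 J·s) / (2 × 4.967e-18 J)
Δt_min = 1.062e-17 s = 10.617 as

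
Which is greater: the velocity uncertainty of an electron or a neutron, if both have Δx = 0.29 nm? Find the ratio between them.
The electron has the larger minimum velocity uncertainty, by a ratio of 1838.7.

For both particles, Δp_min = ℏ/(2Δx) = 1.818e-25 kg·m/s (same for both).

The velocity uncertainty is Δv = Δp/m:
- electron: Δv = 1.818e-25 / 9.109e-31 = 1.996e+05 m/s = 199.599 km/s
- neutron: Δv = 1.818e-25 / 1.675e-27 = 1.086e+02 m/s = 108.556 m/s

Ratio: 1.996e+05 / 1.086e+02 = 1838.7

The lighter particle has larger velocity uncertainty because Δv ∝ 1/m.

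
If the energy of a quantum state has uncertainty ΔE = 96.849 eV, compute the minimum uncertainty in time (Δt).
3.398 as

Using the energy-time uncertainty principle:
ΔEΔt ≥ ℏ/2

The minimum uncertainty in time is:
Δt_min = ℏ/(2ΔE)
Δt_min = (1.055e-34 J·s) / (2 × 1.552e-17 J)
Δt_min = 3.398e-18 s = 3.398 as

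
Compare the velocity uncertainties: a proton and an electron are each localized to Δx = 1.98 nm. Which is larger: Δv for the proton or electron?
The electron has the larger minimum velocity uncertainty, by a ratio of 1836.2.

For both particles, Δp_min = ℏ/(2Δx) = 2.663e-26 kg·m/s (same for both).

The velocity uncertainty is Δv = Δp/m:
- proton: Δv = 2.663e-26 / 1.673e-27 = 1.592e+01 m/s = 15.921 m/s
- electron: Δv = 2.663e-26 / 9.109e-31 = 2.923e+04 m/s = 29.234 km/s

Ratio: 2.923e+04 / 1.592e+01 = 1836.2

The lighter particle has larger velocity uncertainty because Δv ∝ 1/m.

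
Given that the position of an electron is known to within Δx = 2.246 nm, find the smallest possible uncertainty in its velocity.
25.772 km/s

Using the Heisenberg uncertainty principle and Δp = mΔv:
ΔxΔp ≥ ℏ/2
Δx(mΔv) ≥ ℏ/2

The minimum uncertainty in velocity is:
Δv_min = ℏ/(2mΔx)
Δv_min = (1.055e-34 J·s) / (2 × 9.109e-31 kg × 2.246e-09 m)
Δv_min = 2.577e+04 m/s = 25.772 km/s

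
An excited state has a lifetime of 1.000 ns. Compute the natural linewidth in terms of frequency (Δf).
79.577 MHz

Using the energy-time uncertainty principle and E = hf:
ΔEΔt ≥ ℏ/2
hΔf·Δt ≥ ℏ/2

The minimum frequency uncertainty is:
Δf = ℏ/(2hτ) = 1/(4πτ)
Δf = 1/(4π × 1.000e-09 s)
Δf = 7.958e+07 Hz = 79.577 MHz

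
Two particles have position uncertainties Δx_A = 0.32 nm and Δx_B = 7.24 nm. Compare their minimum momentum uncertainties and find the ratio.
Particle A has the larger minimum momentum uncertainty, by a factor of 22.62.

For each particle, the minimum momentum uncertainty is Δp_min = ℏ/(2Δx):

Particle A: Δp_A = ℏ/(2×3.200e-10 m) = 1.648e-25 kg·m/s
Particle B: Δp_B = ℏ/(2×7.240e-09 m) = 7.283e-27 kg·m/s

Ratio: Δp_A/Δp_B = 22.62

Since Δp_min ∝ 1/Δx, the particle with smaller position uncertainty (A) has larger momentum uncertainty.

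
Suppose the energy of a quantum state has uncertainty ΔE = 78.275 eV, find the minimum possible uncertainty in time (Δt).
4.204 as

Using the energy-time uncertainty principle:
ΔEΔt ≥ ℏ/2

The minimum uncertainty in time is:
Δt_min = ℏ/(2ΔE)
Δt_min = (1.055e-34 J·s) / (2 × 1.254e-17 J)
Δt_min = 4.204e-18 s = 4.204 as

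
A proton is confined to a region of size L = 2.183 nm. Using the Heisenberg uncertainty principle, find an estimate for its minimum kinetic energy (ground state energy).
1.089 μeV

Using the uncertainty principle to estimate ground state energy:

1. The position uncertainty is approximately the confinement size:
   Δx ≈ L = 2.183e-09 m

2. From ΔxΔp ≥ ℏ/2, the minimum momentum uncertainty is:
   Δp ≈ ℏ/(2L) = 2.415e-26 kg·m/s

3. The kinetic energy is approximately:
   KE ≈ (Δp)²/(2m) = (2.415e-26)²/(2 × 1.673e-27 kg)
   KE ≈ 1.744e-25 J = 1.089 μeV

This is an order-of-magnitude estimate of the ground state energy.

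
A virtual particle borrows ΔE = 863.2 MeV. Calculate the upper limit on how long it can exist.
3.813 × 10^-25 s

Using the energy-time uncertainty principle:
ΔEΔt ≥ ℏ/2

For a virtual particle borrowing energy ΔE, the maximum lifetime is:
Δt_max = ℏ/(2ΔE)

Converting energy:
ΔE = 863.2 MeV = 1.383e-10 J

Δt_max = (1.055e-34 J·s) / (2 × 1.383e-10 J)
Δt_max = 3.813e-25 s = 3.813 × 10^-25 s

Virtual particles with higher borrowed energy exist for shorter times.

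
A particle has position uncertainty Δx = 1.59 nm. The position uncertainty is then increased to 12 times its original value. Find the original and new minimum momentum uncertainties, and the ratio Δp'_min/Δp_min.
Original Δp_min = 3.316 × 10^-26 kg·m/s; new Δp'_min = 2.764 × 10^-27 kg·m/s; ratio Δp'_min/Δp_min = 1/12.

From the uncertainty principle ΔxΔp ≥ ℏ/2, the minimum momentum uncertainty is Δp_min = ℏ/(2Δx).

Original (Δx = 1.59 nm = 1.590e-09 m):
Δp_min = (1.055e-34 J·s)/(2 × 1.590e-09 m) = 3.316e-26 kg·m/s

When Δx → 12Δx:
Δp'_min = ℏ/(2 × 12Δx) = (1/12) × ℏ/(2Δx) = (1/12) × Δp_min
Δp'_min = 1/12 × 3.316e-26 kg·m/s = 2.764e-27 kg·m/s

Since Δp_min ∝ 1/Δx, when Δx is increased to 12 times its original value, Δp_min decreases to 1/12 of its original value.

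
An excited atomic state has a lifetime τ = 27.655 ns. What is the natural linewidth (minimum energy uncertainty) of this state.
11.900 neV

Using the energy-time uncertainty principle:
ΔEΔt ≥ ℏ/2

The lifetime τ represents the time uncertainty Δt.
The natural linewidth (minimum energy uncertainty) is:

ΔE = ℏ/(2τ)
ΔE = (1.055e-34 J·s) / (2 × 2.766e-08 s)
ΔE = 1.907e-27 J = 11.900 neV

This natural linewidth limits the precision of spectroscopic measurements.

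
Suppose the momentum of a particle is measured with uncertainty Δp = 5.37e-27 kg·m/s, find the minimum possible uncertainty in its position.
9.819 nm

Using the Heisenberg uncertainty principle:
ΔxΔp ≥ ℏ/2

The minimum uncertainty in position is:
Δx_min = ℏ/(2Δp)
Δx_min = (1.055e-34 J·s) / (2 × 5.370e-27 kg·m/s)
Δx_min = 9.819e-09 m = 9.819 nm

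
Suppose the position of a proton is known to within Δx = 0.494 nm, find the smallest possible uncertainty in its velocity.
63.815 m/s

Using the Heisenberg uncertainty principle and Δp = mΔv:
ΔxΔp ≥ ℏ/2
Δx(mΔv) ≥ ℏ/2

The minimum uncertainty in velocity is:
Δv_min = ℏ/(2mΔx)
Δv_min = (1.055e-34 J·s) / (2 × 1.673e-27 kg × 4.940e-10 m)
Δv_min = 6.381e+01 m/s = 63.815 m/s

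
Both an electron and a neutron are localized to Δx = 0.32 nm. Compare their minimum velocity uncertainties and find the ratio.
The electron has the larger minimum velocity uncertainty, by a ratio of 1838.7.

For both particles, Δp_min = ℏ/(2Δx) = 1.648e-25 kg·m/s (same for both).

The velocity uncertainty is Δv = Δp/m:
- electron: Δv = 1.648e-25 / 9.109e-31 = 1.809e+05 m/s = 180.887 km/s
- neutron: Δv = 1.648e-25 / 1.675e-27 = 9.838e+01 m/s = 98.378 m/s

Ratio: 1.809e+05 / 9.838e+01 = 1838.7

The lighter particle has larger velocity uncertainty because Δv ∝ 1/m.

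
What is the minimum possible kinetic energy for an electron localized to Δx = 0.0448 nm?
4.746 eV

Localizing a particle requires giving it sufficient momentum uncertainty:

1. From uncertainty principle: Δp ≥ ℏ/(2Δx)
   Δp_min = (1.055e-34 J·s) / (2 × 4.480e-11 m)
   Δp_min = 1.177e-24 kg·m/s

2. This momentum uncertainty corresponds to kinetic energy:
   KE ≈ (Δp)²/(2m) = (1.177e-24)²/(2 × 9.109e-31 kg)
   KE = 7.604e-19 J = 4.746 eV

Tighter localization requires more energy.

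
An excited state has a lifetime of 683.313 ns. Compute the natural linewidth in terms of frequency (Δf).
116.458 kHz

Using the energy-time uncertainty principle and E = hf:
ΔEΔt ≥ ℏ/2
hΔf·Δt ≥ ℏ/2

The minimum frequency uncertainty is:
Δf = ℏ/(2hτ) = 1/(4πτ)
Δf = 1/(4π × 6.833e-07 s)
Δf = 1.165e+05 Hz = 116.458 kHz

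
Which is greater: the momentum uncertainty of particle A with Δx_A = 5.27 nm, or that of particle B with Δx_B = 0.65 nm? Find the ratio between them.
Particle B has the larger minimum momentum uncertainty, by a factor of 8.11.

For each particle, the minimum momentum uncertainty is Δp_min = ℏ/(2Δx):

Particle A: Δp_A = ℏ/(2×5.270e-09 m) = 1.001e-26 kg·m/s
Particle B: Δp_B = ℏ/(2×6.500e-10 m) = 8.112e-26 kg·m/s

Ratio: Δp_B/Δp_A = 8.11

Since Δp_min ∝ 1/Δx, the particle with smaller position uncertainty (B) has larger momentum uncertainty.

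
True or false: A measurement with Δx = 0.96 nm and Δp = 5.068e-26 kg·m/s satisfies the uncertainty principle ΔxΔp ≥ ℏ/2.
No, it violates the uncertainty principle (impossible measurement).

Calculate the product ΔxΔp:
ΔxΔp = (9.600e-10 m) × (5.068e-26 kg·m/s)
ΔxΔp = 4.865e-35 J·s

Compare to the minimum allowed value ℏ/2:
ℏ/2 = 5.273e-35 J·s

Since ΔxΔp = 4.865e-35 J·s < 5.273e-35 J·s = ℏ/2,
the measurement violates the uncertainty principle.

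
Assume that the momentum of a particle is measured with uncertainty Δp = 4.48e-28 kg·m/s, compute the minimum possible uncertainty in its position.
117.698 nm

Using the Heisenberg uncertainty principle:
ΔxΔp ≥ ℏ/2

The minimum uncertainty in position is:
Δx_min = ℏ/(2Δp)
Δx_min = (1.055e-34 J·s) / (2 × 4.480e-28 kg·m/s)
Δx_min = 1.177e-07 m = 117.698 nm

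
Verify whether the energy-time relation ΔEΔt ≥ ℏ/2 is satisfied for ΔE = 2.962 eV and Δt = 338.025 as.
Yes, it satisfies the uncertainty relation.

Calculate the product ΔEΔt:
ΔE = 2.962 eV = 4.746e-19 J
ΔEΔt = (4.746e-19 J) × (3.380e-16 s)
ΔEΔt = 1.604e-34 J·s

Compare to the minimum allowed value ℏ/2:
ℏ/2 = 5.273e-35 J·s

Since ΔEΔt = 1.604e-34 J·s ≥ 5.273e-35 J·s = ℏ/2,
this satisfies the uncertainty relation.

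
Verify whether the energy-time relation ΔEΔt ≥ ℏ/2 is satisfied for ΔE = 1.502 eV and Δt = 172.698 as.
No, it violates the uncertainty relation.

Calculate the product ΔEΔt:
ΔE = 1.502 eV = 2.406e-19 J
ΔEΔt = (2.406e-19 J) × (1.727e-16 s)
ΔEΔt = 4.156e-35 J·s

Compare to the minimum allowed value ℏ/2:
ℏ/2 = 5.273e-35 J·s

Since ΔEΔt = 4.156e-35 J·s < 5.273e-35 J·s = ℏ/2,
this violates the uncertainty relation.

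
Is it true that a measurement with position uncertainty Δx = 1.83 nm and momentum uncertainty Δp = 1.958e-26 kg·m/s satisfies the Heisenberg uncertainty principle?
No, it violates the uncertainty principle (impossible measurement).

Calculate the product ΔxΔp:
ΔxΔp = (1.830e-09 m) × (1.958e-26 kg·m/s)
ΔxΔp = 3.583e-35 J·s

Compare to the minimum allowed value ℏ/2:
ℏ/2 = 5.273e-35 J·s

Since ΔxΔp = 3.583e-35 J·s < 5.273e-35 J·s = ℏ/2,
the measurement violates the uncertainty principle.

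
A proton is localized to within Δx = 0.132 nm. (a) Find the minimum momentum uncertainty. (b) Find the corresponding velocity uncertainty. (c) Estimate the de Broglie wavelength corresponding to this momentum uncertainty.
(a) Δp_min = 3.995 × 10^-25 kg·m/s
(b) Δv_min = 238.822 m/s
(c) λ_dB = 1.659 nm

Step-by-step:

(a) From the uncertainty principle:
Δp_min = ℏ/(2Δx) = (1.055e-34 J·s)/(2 × 1.320e-10 m) = 3.995e-25 kg·m/s

(b) The velocity uncertainty:
Δv = Δp/m = (3.995e-25 kg·m/s)/(1.673e-27 kg) = 2.388e+02 m/s = 238.822 m/s

(c) The de Broglie wavelength for this momentum:
λ = h/p = (6.626e-34 J·s)/(3.995e-25 kg·m/s) = 1.659e-09 m = 1.659 nm

Note: The de Broglie wavelength is comparable to the localization size, as expected from wave-particle duality.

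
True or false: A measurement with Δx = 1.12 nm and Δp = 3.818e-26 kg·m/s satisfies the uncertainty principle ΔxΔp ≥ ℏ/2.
No, it violates the uncertainty principle (impossible measurement).

Calculate the product ΔxΔp:
ΔxΔp = (1.120e-09 m) × (3.818e-26 kg·m/s)
ΔxΔp = 4.276e-35 J·s

Compare to the minimum allowed value ℏ/2:
ℏ/2 = 5.273e-35 J·s

Since ΔxΔp = 4.276e-35 J·s < 5.273e-35 J·s = ℏ/2,
the measurement violates the uncertainty principle.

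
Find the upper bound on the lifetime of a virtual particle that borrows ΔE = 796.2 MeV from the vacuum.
4.133 × 10^-25 s

Using the energy-time uncertainty principle:
ΔEΔt ≥ ℏ/2

For a virtual particle borrowing energy ΔE, the maximum lifetime is:
Δt_max = ℏ/(2ΔE)

Converting energy:
ΔE = 796.2 MeV = 1.276e-10 J

Δt_max = (1.055e-34 J·s) / (2 × 1.276e-10 J)
Δt_max = 4.133e-25 s = 4.133 × 10^-25 s

Virtual particles with higher borrowed energy exist for shorter times.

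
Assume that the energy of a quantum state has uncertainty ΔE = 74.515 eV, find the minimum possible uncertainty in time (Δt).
4.417 as

Using the energy-time uncertainty principle:
ΔEΔt ≥ ℏ/2

The minimum uncertainty in time is:
Δt_min = ℏ/(2ΔE)
Δt_min = (1.055e-34 J·s) / (2 × 1.194e-17 J)
Δt_min = 4.417e-18 s = 4.417 as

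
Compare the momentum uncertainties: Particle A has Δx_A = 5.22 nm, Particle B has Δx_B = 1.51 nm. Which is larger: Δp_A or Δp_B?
Particle B has the larger minimum momentum uncertainty, by a factor of 3.46.

For each particle, the minimum momentum uncertainty is Δp_min = ℏ/(2Δx):

Particle A: Δp_A = ℏ/(2×5.220e-09 m) = 1.010e-26 kg·m/s
Particle B: Δp_B = ℏ/(2×1.510e-09 m) = 3.492e-26 kg·m/s

Ratio: Δp_B/Δp_A = 3.46

Since Δp_min ∝ 1/Δx, the particle with smaller position uncertainty (B) has larger momentum uncertainty.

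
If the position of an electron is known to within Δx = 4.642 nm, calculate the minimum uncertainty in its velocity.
12.470 km/s

Using the Heisenberg uncertainty principle and Δp = mΔv:
ΔxΔp ≥ ℏ/2
Δx(mΔv) ≥ ℏ/2

The minimum uncertainty in velocity is:
Δv_min = ℏ/(2mΔx)
Δv_min = (1.055e-34 J·s) / (2 × 9.109e-31 kg × 4.642e-09 m)
Δv_min = 1.247e+04 m/s = 12.470 km/s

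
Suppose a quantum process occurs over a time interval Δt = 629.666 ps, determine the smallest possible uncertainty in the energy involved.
522.668 neV

Using the energy-time uncertainty principle:
ΔEΔt ≥ ℏ/2

The minimum uncertainty in energy is:
ΔE_min = ℏ/(2Δt)
ΔE_min = (1.055e-34 J·s) / (2 × 6.297e-10 s)
ΔE_min = 8.374e-26 J = 522.668 neV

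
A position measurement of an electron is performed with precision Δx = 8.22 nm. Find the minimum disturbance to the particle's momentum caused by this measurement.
6.415 × 10^-27 kg·m/s

The uncertainty principle implies that measuring position disturbs momentum:
ΔxΔp ≥ ℏ/2

When we measure position with precision Δx, we necessarily introduce a momentum uncertainty:
Δp ≥ ℏ/(2Δx)
Δp_min = (1.055e-34 J·s) / (2 × 8.220e-09 m)
Δp_min = 6.415e-27 kg·m/s

The more precisely we measure position, the greater the momentum disturbance.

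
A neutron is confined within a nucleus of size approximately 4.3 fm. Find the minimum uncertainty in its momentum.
1.226 × 10^-20 kg·m/s

Using the Heisenberg uncertainty principle:
ΔxΔp ≥ ℏ/2

With Δx ≈ L = 4.300e-15 m (the confinement size):
Δp_min = ℏ/(2Δx)
Δp_min = (1.055e-34 J·s) / (2 × 4.300e-15 m)
Δp_min = 1.226e-20 kg·m/s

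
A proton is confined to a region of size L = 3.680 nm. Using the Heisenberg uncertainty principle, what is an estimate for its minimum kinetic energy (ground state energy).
383.053 neV

Using the uncertainty principle to estimate ground state energy:

1. The position uncertainty is approximately the confinement size:
   Δx ≈ L = 3.680e-09 m

2. From ΔxΔp ≥ ℏ/2, the minimum momentum uncertainty is:
   Δp ≈ ℏ/(2L) = 1.433e-26 kg·m/s

3. The kinetic energy is approximately:
   KE ≈ (Δp)²/(2m) = (1.433e-26)²/(2 × 1.673e-27 kg)
   KE ≈ 6.137e-26 J = 383.053 neV

This is an order-of-magnitude estimate of the ground state energy.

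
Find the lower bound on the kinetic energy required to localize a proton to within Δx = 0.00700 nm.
105.866 meV

Localizing a particle requires giving it sufficient momentum uncertainty:

1. From uncertainty principle: Δp ≥ ℏ/(2Δx)
   Δp_min = (1.055e-34 J·s) / (2 × 7.000e-12 m)
   Δp_min = 7.533e-24 kg·m/s

2. This momentum uncertainty corresponds to kinetic energy:
   KE ≈ (Δp)²/(2m) = (7.533e-24)²/(2 × 1.673e-27 kg)
   KE = 1.696e-20 J = 105.866 meV

Tighter localization requires more energy.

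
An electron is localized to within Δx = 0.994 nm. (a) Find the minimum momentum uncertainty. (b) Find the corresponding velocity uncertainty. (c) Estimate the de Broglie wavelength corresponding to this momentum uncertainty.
(a) Δp_min = 5.305 × 10^-26 kg·m/s
(b) Δv_min = 58.233 km/s
(c) λ_dB = 12.491 nm

Step-by-step:

(a) From the uncertainty principle:
Δp_min = ℏ/(2Δx) = (1.055e-34 J·s)/(2 × 9.940e-10 m) = 5.305e-26 kg·m/s

(b) The velocity uncertainty:
Δv = Δp/m = (5.305e-26 kg·m/s)/(9.109e-31 kg) = 5.823e+04 m/s = 58.233 km/s

(c) The de Broglie wavelength for this momentum:
λ = h/p = (6.626e-34 J·s)/(5.305e-26 kg·m/s) = 1.249e-08 m = 12.491 nm

Note: The de Broglie wavelength is comparable to the localization size, as expected from wave-particle duality.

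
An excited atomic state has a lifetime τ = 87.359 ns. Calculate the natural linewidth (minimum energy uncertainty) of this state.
3.767 neV

Using the energy-time uncertainty principle:
ΔEΔt ≥ ℏ/2

The lifetime τ represents the time uncertainty Δt.
The natural linewidth (minimum energy uncertainty) is:

ΔE = ℏ/(2τ)
ΔE = (1.055e-34 J·s) / (2 × 8.736e-08 s)
ΔE = 6.036e-28 J = 3.767 neV

This natural linewidth limits the precision of spectroscopic measurements.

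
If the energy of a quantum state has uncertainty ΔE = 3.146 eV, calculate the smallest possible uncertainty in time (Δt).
104.611 as

Using the energy-time uncertainty principle:
ΔEΔt ≥ ℏ/2

The minimum uncertainty in time is:
Δt_min = ℏ/(2ΔE)
Δt_min = (1.055e-34 J·s) / (2 × 5.040e-19 J)
Δt_min = 1.046e-16 s = 104.611 as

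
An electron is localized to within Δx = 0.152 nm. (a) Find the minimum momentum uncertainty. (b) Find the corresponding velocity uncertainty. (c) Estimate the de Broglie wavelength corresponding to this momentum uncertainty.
(a) Δp_min = 3.469 × 10^-25 kg·m/s
(b) Δv_min = 380.815 km/s
(c) λ_dB = 1.910 nm

Step-by-step:

(a) From the uncertainty principle:
Δp_min = ℏ/(2Δx) = (1.055e-34 J·s)/(2 × 1.520e-10 m) = 3.469e-25 kg·m/s

(b) The velocity uncertainty:
Δv = Δp/m = (3.469e-25 kg·m/s)/(9.109e-31 kg) = 3.808e+05 m/s = 380.815 km/s

(c) The de Broglie wavelength for this momentum:
λ = h/p = (6.626e-34 J·s)/(3.469e-25 kg·m/s) = 1.910e-09 m = 1.910 nm

Note: The de Broglie wavelength is comparable to the localization size, as expected from wave-particle duality.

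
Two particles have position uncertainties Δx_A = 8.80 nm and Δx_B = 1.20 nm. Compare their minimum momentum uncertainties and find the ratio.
Particle B has the larger minimum momentum uncertainty, by a factor of 7.33.

For each particle, the minimum momentum uncertainty is Δp_min = ℏ/(2Δx):

Particle A: Δp_A = ℏ/(2×8.800e-09 m) = 5.992e-27 kg·m/s
Particle B: Δp_B = ℏ/(2×1.200e-09 m) = 4.394e-26 kg·m/s

Ratio: Δp_B/Δp_A = 7.33

Since Δp_min ∝ 1/Δx, the particle with smaller position uncertainty (B) has larger momentum uncertainty.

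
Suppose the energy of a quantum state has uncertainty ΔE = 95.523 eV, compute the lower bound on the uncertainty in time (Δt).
3.445 as

Using the energy-time uncertainty principle:
ΔEΔt ≥ ℏ/2

The minimum uncertainty in time is:
Δt_min = ℏ/(2ΔE)
Δt_min = (1.055e-34 J·s) / (2 × 1.530e-17 J)
Δt_min = 3.445e-18 s = 3.445 as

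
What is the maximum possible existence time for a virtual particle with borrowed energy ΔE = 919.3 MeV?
3.580 × 10^-25 s

Using the energy-time uncertainty principle:
ΔEΔt ≥ ℏ/2

For a virtual particle borrowing energy ΔE, the maximum lifetime is:
Δt_max = ℏ/(2ΔE)

Converting energy:
ΔE = 919.3 MeV = 1.473e-10 J

Δt_max = (1.055e-34 J·s) / (2 × 1.473e-10 J)
Δt_max = 3.580e-25 s = 3.580 × 10^-25 s

Virtual particles with higher borrowed energy exist for shorter times.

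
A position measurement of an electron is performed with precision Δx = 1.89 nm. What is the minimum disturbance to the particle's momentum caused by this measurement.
2.790 × 10^-26 kg·m/s

The uncertainty principle implies that measuring position disturbs momentum:
ΔxΔp ≥ ℏ/2

When we measure position with precision Δx, we necessarily introduce a momentum uncertainty:
Δp ≥ ℏ/(2Δx)
Δp_min = (1.055e-34 J·s) / (2 × 1.890e-09 m)
Δp_min = 2.790e-26 kg·m/s

The more precisely we measure position, the greater the momentum disturbance.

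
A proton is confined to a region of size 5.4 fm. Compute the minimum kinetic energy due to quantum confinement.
177.896 keV

Using the uncertainty principle:

1. Position uncertainty: Δx ≈ 5.400e-15 m
2. Minimum momentum uncertainty: Δp = ℏ/(2Δx) = 9.765e-21 kg·m/s
3. Minimum kinetic energy:
   KE = (Δp)²/(2m) = (9.765e-21)²/(2 × 1.673e-27 kg)
   KE = 2.850e-14 J = 177.896 keV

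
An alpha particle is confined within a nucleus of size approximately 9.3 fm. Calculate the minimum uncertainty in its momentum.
5.670 × 10^-21 kg·m/s

Using the Heisenberg uncertainty principle:
ΔxΔp ≥ ℏ/2

With Δx ≈ L = 9.300e-15 m (the confinement size):
Δp_min = ℏ/(2Δx)
Δp_min = (1.055e-34 J·s) / (2 × 9.300e-15 m)
Δp_min = 5.670e-21 kg·m/s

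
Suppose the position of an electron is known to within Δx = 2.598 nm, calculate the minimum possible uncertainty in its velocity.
22.280 km/s

Using the Heisenberg uncertainty principle and Δp = mΔv:
ΔxΔp ≥ ℏ/2
Δx(mΔv) ≥ ℏ/2

The minimum uncertainty in velocity is:
Δv_min = ℏ/(2mΔx)
Δv_min = (1.055e-34 J·s) / (2 × 9.109e-31 kg × 2.598e-09 m)
Δv_min = 2.228e+04 m/s = 22.280 km/s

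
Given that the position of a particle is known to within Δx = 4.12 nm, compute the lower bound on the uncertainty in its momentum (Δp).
1.280 × 10^-26 kg·m/s

Using the Heisenberg uncertainty principle:
ΔxΔp ≥ ℏ/2

The minimum uncertainty in momentum is:
Δp_min = ℏ/(2Δx)
Δp_min = (1.055e-34 J·s) / (2 × 4.120e-09 m)
Δp_min = 1.280e-26 kg·m/s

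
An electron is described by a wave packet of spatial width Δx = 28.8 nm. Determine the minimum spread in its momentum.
1.831 × 10^-27 kg·m/s

For a wave packet, the spatial width Δx and momentum spread Δp are related by the uncertainty principle:
ΔxΔp ≥ ℏ/2

The minimum momentum spread is:
Δp_min = ℏ/(2Δx)
Δp_min = (1.055e-34 J·s) / (2 × 2.880e-08 m)
Δp_min = 1.831e-27 kg·m/s

A wave packet cannot have both a well-defined position and well-defined momentum.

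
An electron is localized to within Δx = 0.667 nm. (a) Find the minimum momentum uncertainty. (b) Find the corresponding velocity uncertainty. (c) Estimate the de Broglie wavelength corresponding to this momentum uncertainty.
(a) Δp_min = 7.905 × 10^-26 kg·m/s
(b) Δv_min = 86.782 km/s
(c) λ_dB = 8.382 nm

Step-by-step:

(a) From the uncertainty principle:
Δp_min = ℏ/(2Δx) = (1.055e-34 J·s)/(2 × 6.670e-10 m) = 7.905e-26 kg·m/s

(b) The velocity uncertainty:
Δv = Δp/m = (7.905e-26 kg·m/s)/(9.109e-31 kg) = 8.678e+04 m/s = 86.782 km/s

(c) The de Broglie wavelength for this momentum:
λ = h/p = (6.626e-34 J·s)/(7.905e-26 kg·m/s) = 8.382e-09 m = 8.382 nm

Note: The de Broglie wavelength is comparable to the localization size, as expected from wave-particle duality.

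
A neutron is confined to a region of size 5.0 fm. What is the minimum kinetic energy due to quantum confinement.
207.212 keV

Using the uncertainty principle:

1. Position uncertainty: Δx ≈ 5.000e-15 m
2. Minimum momentum uncertainty: Δp = ℏ/(2Δx) = 1.055e-20 kg·m/s
3. Minimum kinetic energy:
   KE = (Δp)²/(2m) = (1.055e-20)²/(2 × 1.675e-27 kg)
   KE = 3.320e-14 J = 207.212 keV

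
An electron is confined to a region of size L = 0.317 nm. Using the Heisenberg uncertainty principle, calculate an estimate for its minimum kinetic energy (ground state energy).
94.786 meV

Using the uncertainty principle to estimate ground state energy:

1. The position uncertainty is approximately the confinement size:
   Δx ≈ L = 3.170e-10 m

2. From ΔxΔp ≥ ℏ/2, the minimum momentum uncertainty is:
   Δp ≈ ℏ/(2L) = 1.663e-25 kg·m/s

3. The kinetic energy is approximately:
   KE ≈ (Δp)²/(2m) = (1.663e-25)²/(2 × 9.109e-31 kg)
   KE ≈ 1.519e-20 J = 94.786 meV

This is an order-of-magnitude estimate of the ground state energy.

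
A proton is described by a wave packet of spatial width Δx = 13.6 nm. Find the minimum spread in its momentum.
3.877 × 10^-27 kg·m/s

For a wave packet, the spatial width Δx and momentum spread Δp are related by the uncertainty principle:
ΔxΔp ≥ ℏ/2

The minimum momentum spread is:
Δp_min = ℏ/(2Δx)
Δp_min = (1.055e-34 J·s) / (2 × 1.360e-08 m)
Δp_min = 3.877e-27 kg·m/s

A wave packet cannot have both a well-defined position and well-defined momentum.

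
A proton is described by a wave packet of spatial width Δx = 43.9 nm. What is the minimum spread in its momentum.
1.201 × 10^-27 kg·m/s

For a wave packet, the spatial width Δx and momentum spread Δp are related by the uncertainty principle:
ΔxΔp ≥ ℏ/2

The minimum momentum spread is:
Δp_min = ℏ/(2Δx)
Δp_min = (1.055e-34 J·s) / (2 × 4.390e-08 m)
Δp_min = 1.201e-27 kg·m/s

A wave packet cannot have both a well-defined position and well-defined momentum.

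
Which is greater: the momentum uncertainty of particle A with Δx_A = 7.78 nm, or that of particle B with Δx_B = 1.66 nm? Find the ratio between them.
Particle B has the larger minimum momentum uncertainty, by a factor of 4.69.

For each particle, the minimum momentum uncertainty is Δp_min = ℏ/(2Δx):

Particle A: Δp_A = ℏ/(2×7.780e-09 m) = 6.777e-27 kg·m/s
Particle B: Δp_B = ℏ/(2×1.660e-09 m) = 3.176e-26 kg·m/s

Ratio: Δp_B/Δp_A = 4.69

Since Δp_min ∝ 1/Δx, the particle with smaller position uncertainty (B) has larger momentum uncertainty.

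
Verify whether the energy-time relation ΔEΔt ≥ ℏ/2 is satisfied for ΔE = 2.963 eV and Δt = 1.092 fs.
Yes, it satisfies the uncertainty relation.

Calculate the product ΔEΔt:
ΔE = 2.963 eV = 4.747e-19 J
ΔEΔt = (4.747e-19 J) × (1.092e-15 s)
ΔEΔt = 5.184e-34 J·s

Compare to the minimum allowed value ℏ/2:
ℏ/2 = 5.273e-35 J·s

Since ΔEΔt = 5.184e-34 J·s ≥ 5.273e-35 J·s = ℏ/2,
this satisfies the uncertainty relation.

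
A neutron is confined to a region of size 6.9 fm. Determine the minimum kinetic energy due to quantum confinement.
108.807 keV

Using the uncertainty principle:

1. Position uncertainty: Δx ≈ 6.900e-15 m
2. Minimum momentum uncertainty: Δp = ℏ/(2Δx) = 7.642e-21 kg·m/s
3. Minimum kinetic energy:
   KE = (Δp)²/(2m) = (7.642e-21)²/(2 × 1.675e-27 kg)
   KE = 1.743e-14 J = 108.807 keV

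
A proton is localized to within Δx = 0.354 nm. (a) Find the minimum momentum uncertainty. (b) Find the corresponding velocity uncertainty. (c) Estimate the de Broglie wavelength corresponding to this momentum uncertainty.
(a) Δp_min = 1.490 × 10^-25 kg·m/s
(b) Δv_min = 89.052 m/s
(c) λ_dB = 4.448 nm

Step-by-step:

(a) From the uncertainty principle:
Δp_min = ℏ/(2Δx) = (1.055e-34 J·s)/(2 × 3.540e-10 m) = 1.490e-25 kg·m/s

(b) The velocity uncertainty:
Δv = Δp/m = (1.490e-25 kg·m/s)/(1.673e-27 kg) = 8.905e+01 m/s = 89.052 m/s

(c) The de Broglie wavelength for this momentum:
λ = h/p = (6.626e-34 J·s)/(1.490e-25 kg·m/s) = 4.448e-09 m = 4.448 nm

Note: The de Broglie wavelength is comparable to the localization size, as expected from wave-particle duality.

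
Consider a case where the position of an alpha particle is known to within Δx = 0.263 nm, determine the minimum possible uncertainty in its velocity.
30.173 m/s

Using the Heisenberg uncertainty principle and Δp = mΔv:
ΔxΔp ≥ ℏ/2
Δx(mΔv) ≥ ℏ/2

The minimum uncertainty in velocity is:
Δv_min = ℏ/(2mΔx)
Δv_min = (1.055e-34 J·s) / (2 × 6.645e-27 kg × 2.630e-10 m)
Δv_min = 3.017e+01 m/s = 30.173 m/s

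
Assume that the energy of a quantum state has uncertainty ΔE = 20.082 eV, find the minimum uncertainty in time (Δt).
16.388 as

Using the energy-time uncertainty principle:
ΔEΔt ≥ ℏ/2

The minimum uncertainty in time is:
Δt_min = ℏ/(2ΔE)
Δt_min = (1.055e-34 J·s) / (2 × 3.217e-18 J)
Δt_min = 1.639e-17 s = 16.388 as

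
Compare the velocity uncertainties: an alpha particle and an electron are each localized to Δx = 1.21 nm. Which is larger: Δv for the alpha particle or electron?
The electron has the larger minimum velocity uncertainty, by a ratio of 7294.3.

For both particles, Δp_min = ℏ/(2Δx) = 4.358e-26 kg·m/s (same for both).

The velocity uncertainty is Δv = Δp/m:
- alpha particle: Δv = 4.358e-26 / 6.645e-27 = 6.558e+00 m/s = 6.558 m/s
- electron: Δv = 4.358e-26 / 9.109e-31 = 4.784e+04 m/s = 47.838 km/s

Ratio: 4.784e+04 / 6.558e+00 = 7294.3

The lighter particle has larger velocity uncertainty because Δv ∝ 1/m.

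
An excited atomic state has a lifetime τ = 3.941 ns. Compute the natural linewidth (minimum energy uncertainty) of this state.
83.508 neV

Using the energy-time uncertainty principle:
ΔEΔt ≥ ℏ/2

The lifetime τ represents the time uncertainty Δt.
The natural linewidth (minimum energy uncertainty) is:

ΔE = ℏ/(2τ)
ΔE = (1.055e-34 J·s) / (2 × 3.941e-09 s)
ΔE = 1.338e-26 J = 83.508 neV

This natural linewidth limits the precision of spectroscopic measurements.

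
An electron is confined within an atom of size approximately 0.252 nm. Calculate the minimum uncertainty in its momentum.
2.092 × 10^-25 kg·m/s

Using the Heisenberg uncertainty principle:
ΔxΔp ≥ ℏ/2

With Δx ≈ L = 2.520e-10 m (the confinement size):
Δp_min = ℏ/(2Δx)
Δp_min = (1.055e-34 J·s) / (2 × 2.520e-10 m)
Δp_min = 2.092e-25 kg·m/s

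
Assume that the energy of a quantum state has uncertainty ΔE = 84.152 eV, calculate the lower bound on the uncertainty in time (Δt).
3.911 as

Using the energy-time uncertainty principle:
ΔEΔt ≥ ℏ/2

The minimum uncertainty in time is:
Δt_min = ℏ/(2ΔE)
Δt_min = (1.055e-34 J·s) / (2 × 1.348e-17 J)
Δt_min = 3.911e-18 s = 3.911 as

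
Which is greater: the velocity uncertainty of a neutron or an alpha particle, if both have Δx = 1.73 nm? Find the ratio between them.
The neutron has the larger minimum velocity uncertainty, by a ratio of 4.0.

For both particles, Δp_min = ℏ/(2Δx) = 3.048e-26 kg·m/s (same for both).

The velocity uncertainty is Δv = Δp/m:
- neutron: Δv = 3.048e-26 / 1.675e-27 = 1.820e+01 m/s = 18.197 m/s
- alpha particle: Δv = 3.048e-26 / 6.645e-27 = 4.587e+00 m/s = 4.587 m/s

Ratio: 1.820e+01 / 4.587e+00 = 4.0

The lighter particle has larger velocity uncertainty because Δv ∝ 1/m.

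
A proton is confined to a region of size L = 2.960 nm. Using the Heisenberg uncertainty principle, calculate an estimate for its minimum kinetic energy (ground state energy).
592.067 neV

Using the uncertainty principle to estimate ground state energy:

1. The position uncertainty is approximately the confinement size:
   Δx ≈ L = 2.960e-09 m

2. From ΔxΔp ≥ ℏ/2, the minimum momentum uncertainty is:
   Δp ≈ ℏ/(2L) = 1.781e-26 kg·m/s

3. The kinetic energy is approximately:
   KE ≈ (Δp)²/(2m) = (1.781e-26)²/(2 × 1.673e-27 kg)
   KE ≈ 9.486e-26 J = 592.067 neV

This is an order-of-magnitude estimate of the ground state energy.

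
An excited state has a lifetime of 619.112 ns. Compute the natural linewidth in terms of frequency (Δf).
128.535 kHz

Using the energy-time uncertainty principle and E = hf:
ΔEΔt ≥ ℏ/2
hΔf·Δt ≥ ℏ/2

The minimum frequency uncertainty is:
Δf = ℏ/(2hτ) = 1/(4πτ)
Δf = 1/(4π × 6.191e-07 s)
Δf = 1.285e+05 Hz = 128.535 kHz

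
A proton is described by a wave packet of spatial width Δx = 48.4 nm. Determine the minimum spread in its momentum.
1.089 × 10^-27 kg·m/s

For a wave packet, the spatial width Δx and momentum spread Δp are related by the uncertainty principle:
ΔxΔp ≥ ℏ/2

The minimum momentum spread is:
Δp_min = ℏ/(2Δx)
Δp_min = (1.055e-34 J·s) / (2 × 4.840e-08 m)
Δp_min = 1.089e-27 kg·m/s

A wave packet cannot have both a well-defined position and well-defined momentum.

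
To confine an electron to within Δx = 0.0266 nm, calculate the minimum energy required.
13.462 eV

Localizing a particle requires giving it sufficient momentum uncertainty:

1. From uncertainty principle: Δp ≥ ℏ/(2Δx)
   Δp_min = (1.055e-34 J·s) / (2 × 2.660e-11 m)
   Δp_min = 1.982e-24 kg·m/s

2. This momentum uncertainty corresponds to kinetic energy:
   KE ≈ (Δp)²/(2m) = (1.982e-24)²/(2 × 9.109e-31 kg)
   KE = 2.157e-18 J = 13.462 eV

Tighter localization requires more energy.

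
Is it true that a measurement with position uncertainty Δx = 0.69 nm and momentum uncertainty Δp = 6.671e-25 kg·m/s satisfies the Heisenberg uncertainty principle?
Yes, it satisfies the uncertainty principle.

Calculate the product ΔxΔp:
ΔxΔp = (6.900e-10 m) × (6.671e-25 kg·m/s)
ΔxΔp = 4.603e-34 J·s

Compare to the minimum allowed value ℏ/2:
ℏ/2 = 5.273e-35 J·s

Since ΔxΔp = 4.603e-34 J·s ≥ 5.273e-35 J·s = ℏ/2,
the measurement satisfies the uncertainty principle.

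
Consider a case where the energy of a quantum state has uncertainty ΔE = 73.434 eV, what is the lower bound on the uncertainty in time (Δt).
4.482 as

Using the energy-time uncertainty principle:
ΔEΔt ≥ ℏ/2

The minimum uncertainty in time is:
Δt_min = ℏ/(2ΔE)
Δt_min = (1.055e-34 J·s) / (2 × 1.177e-17 J)
Δt_min = 4.482e-18 s = 4.482 as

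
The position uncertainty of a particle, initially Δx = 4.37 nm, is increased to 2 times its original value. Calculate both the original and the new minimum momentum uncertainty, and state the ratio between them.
Original Δp_min = 1.207 × 10^-26 kg·m/s; new Δp'_min = 6.033 × 10^-27 kg·m/s; ratio Δp'_min/Δp_min = 1/2.

From the uncertainty principle ΔxΔp ≥ ℏ/2, the minimum momentum uncertainty is Δp_min = ℏ/(2Δx).

Original (Δx = 4.37 nm = 4.370e-09 m):
Δp_min = (1.055e-34 J·s)/(2 × 4.370e-09 m) = 1.207e-26 kg·m/s

When Δx → 2Δx:
Δp'_min = ℏ/(2 × 2Δx) = (1/2) × ℏ/(2Δx) = (1/2) × Δp_min
Δp'_min = 1/2 × 1.207e-26 kg·m/s = 6.033e-27 kg·m/s

Since Δp_min ∝ 1/Δx, when Δx is increased to 2 times its original value, Δp_min decreases to 1/2 of its original value.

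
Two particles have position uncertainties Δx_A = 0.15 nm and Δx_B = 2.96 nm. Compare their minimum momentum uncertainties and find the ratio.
Particle A has the larger minimum momentum uncertainty, by a factor of 19.73.

For each particle, the minimum momentum uncertainty is Δp_min = ℏ/(2Δx):

Particle A: Δp_A = ℏ/(2×1.500e-10 m) = 3.515e-25 kg·m/s
Particle B: Δp_B = ℏ/(2×2.960e-09 m) = 1.781e-26 kg·m/s

Ratio: Δp_A/Δp_B = 19.73

Since Δp_min ∝ 1/Δx, the particle with smaller position uncertainty (A) has larger momentum uncertainty.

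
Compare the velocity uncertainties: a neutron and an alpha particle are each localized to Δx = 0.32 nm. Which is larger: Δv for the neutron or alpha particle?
The neutron has the larger minimum velocity uncertainty, by a ratio of 4.0.

For both particles, Δp_min = ℏ/(2Δx) = 1.648e-25 kg·m/s (same for both).

The velocity uncertainty is Δv = Δp/m:
- neutron: Δv = 1.648e-25 / 1.675e-27 = 9.838e+01 m/s = 98.378 m/s
- alpha particle: Δv = 1.648e-25 / 6.645e-27 = 2.480e+01 m/s = 24.798 m/s

Ratio: 9.838e+01 / 2.480e+01 = 4.0

The lighter particle has larger velocity uncertainty because Δv ∝ 1/m.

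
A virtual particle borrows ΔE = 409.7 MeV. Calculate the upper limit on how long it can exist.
8.033 × 10^-25 s

Using the energy-time uncertainty principle:
ΔEΔt ≥ ℏ/2

For a virtual particle borrowing energy ΔE, the maximum lifetime is:
Δt_max = ℏ/(2ΔE)

Converting energy:
ΔE = 409.7 MeV = 6.564e-11 J

Δt_max = (1.055e-34 J·s) / (2 × 6.564e-11 J)
Δt_max = 8.033e-25 s = 8.033 × 10^-25 s

Virtual particles with higher borrowed energy exist for shorter times.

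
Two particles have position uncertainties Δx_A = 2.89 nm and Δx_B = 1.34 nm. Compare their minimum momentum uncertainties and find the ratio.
Particle B has the larger minimum momentum uncertainty, by a factor of 2.16.

For each particle, the minimum momentum uncertainty is Δp_min = ℏ/(2Δx):

Particle A: Δp_A = ℏ/(2×2.890e-09 m) = 1.825e-26 kg·m/s
Particle B: Δp_B = ℏ/(2×1.340e-09 m) = 3.935e-26 kg·m/s

Ratio: Δp_B/Δp_A = 2.16

Since Δp_min ∝ 1/Δx, the particle with smaller position uncertainty (B) has larger momentum uncertainty.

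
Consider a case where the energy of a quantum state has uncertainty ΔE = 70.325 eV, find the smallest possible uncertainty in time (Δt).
4.680 as

Using the energy-time uncertainty principle:
ΔEΔt ≥ ℏ/2

The minimum uncertainty in time is:
Δt_min = ℏ/(2ΔE)
Δt_min = (1.055e-34 J·s) / (2 × 1.127e-17 J)
Δt_min = 4.680e-18 s = 4.680 as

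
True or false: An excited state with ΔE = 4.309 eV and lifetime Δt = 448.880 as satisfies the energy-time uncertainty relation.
Yes, it satisfies the uncertainty relation.

Calculate the product ΔEΔt:
ΔE = 4.309 eV = 6.904e-19 J
ΔEΔt = (6.904e-19 J) × (4.489e-16 s)
ΔEΔt = 3.099e-34 J·s

Compare to the minimum allowed value ℏ/2:
ℏ/2 = 5.273e-35 J·s

Since ΔEΔt = 3.099e-34 J·s ≥ 5.273e-35 J·s = ℏ/2,
this satisfies the uncertainty relation.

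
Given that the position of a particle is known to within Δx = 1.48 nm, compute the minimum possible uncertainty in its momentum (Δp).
3.563 × 10^-26 kg·m/s

Using the Heisenberg uncertainty principle:
ΔxΔp ≥ ℏ/2

The minimum uncertainty in momentum is:
Δp_min = ℏ/(2Δx)
Δp_min = (1.055e-34 J·s) / (2 × 1.480e-09 m)
Δp_min = 3.563e-26 kg·m/s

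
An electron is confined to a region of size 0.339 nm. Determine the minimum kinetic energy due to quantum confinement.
82.883 meV

Using the uncertainty principle:

1. Position uncertainty: Δx ≈ 3.390e-10 m
2. Minimum momentum uncertainty: Δp = ℏ/(2Δx) = 1.555e-25 kg·m/s
3. Minimum kinetic energy:
   KE = (Δp)²/(2m) = (1.555e-25)²/(2 × 9.109e-31 kg)
   KE = 1.328e-20 J = 82.883 meV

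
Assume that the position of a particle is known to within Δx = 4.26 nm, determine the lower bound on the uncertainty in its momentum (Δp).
1.238 × 10^-26 kg·m/s

Using the Heisenberg uncertainty principle:
ΔxΔp ≥ ℏ/2

The minimum uncertainty in momentum is:
Δp_min = ℏ/(2Δx)
Δp_min = (1.055e-34 J·s) / (2 × 4.260e-09 m)
Δp_min = 1.238e-26 kg·m/s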